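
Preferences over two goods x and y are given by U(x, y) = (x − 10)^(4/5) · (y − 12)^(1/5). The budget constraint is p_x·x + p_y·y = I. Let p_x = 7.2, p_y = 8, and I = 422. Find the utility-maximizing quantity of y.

Substituting into the budget: x* = 10 + 0.8·(I − 10·p_x − 12·p_y)/p_x, and y* = 12 + 0.2·(…)/p_y.
Discretionary income = 422 − 10·7.2 − 12·8 = 254; y* = 12 + 0.2·254/8 = 18.35.

y* = 18.35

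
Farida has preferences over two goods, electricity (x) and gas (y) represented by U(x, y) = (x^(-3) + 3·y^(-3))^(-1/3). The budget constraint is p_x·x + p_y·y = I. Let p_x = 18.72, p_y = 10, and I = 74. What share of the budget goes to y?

MU_x ∝ x^(-4), MU_y ∝ 3·y^(-4), so MRS = (1/3)·(y/x)^(4) = p_x/p_y.
Solve for the ratio: y/x = [3·p_x/p_y]^(0.25).
With the ratio pinned down, the budget gives x* = I/(p_x + p_y·(y/x)) and y* = (y/x)·x*.
Numerically y/x = 1.539419, so x* = 74/(18.72 + 10·1.539419) = 2.1692 and y* = 1.539419·2.1692 = 3.3393.
Expenditure on y: 10·3.3393 = 33.3928; share = 0.4513.

share on y = 0.4513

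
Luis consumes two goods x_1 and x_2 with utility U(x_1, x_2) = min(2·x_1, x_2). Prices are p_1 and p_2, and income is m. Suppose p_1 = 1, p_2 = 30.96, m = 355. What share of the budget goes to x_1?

Here 1 + 2·30.96 = 62.92, giving x_1* = 5.6421 and x_2* = 11.2842.
Expenditure on x_1: 1·5.6421 = 5.6421; share = 0.0159.

share on x_1 = 0.0159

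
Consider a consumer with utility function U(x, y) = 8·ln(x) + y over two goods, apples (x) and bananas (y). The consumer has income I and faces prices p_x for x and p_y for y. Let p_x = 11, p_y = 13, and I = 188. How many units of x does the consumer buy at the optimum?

MU_x = 8/x, MU_y = 1. Tangency: 8/x = p_x/p_y.
So x*(p_x,p_y) = 8·p_y/p_x, independent of income; and y* = (I − 8·p_y)/p_y.
At the given prices: x* = 8·13/11 = 9.4545.

x* = 9.4545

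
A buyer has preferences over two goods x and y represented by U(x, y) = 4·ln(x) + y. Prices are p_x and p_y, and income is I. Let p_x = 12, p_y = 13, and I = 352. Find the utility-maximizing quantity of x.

Set MRS = p_x/p_y: (4/x)/1 = p_x/p_y.
So x*(p_x,p_y) = 4·p_y/p_x, independent of income; and y* = (I − 4·p_y)/p_y.
At the given prices: x* = 4·13/12 = 4.3333.

x* = 4.3333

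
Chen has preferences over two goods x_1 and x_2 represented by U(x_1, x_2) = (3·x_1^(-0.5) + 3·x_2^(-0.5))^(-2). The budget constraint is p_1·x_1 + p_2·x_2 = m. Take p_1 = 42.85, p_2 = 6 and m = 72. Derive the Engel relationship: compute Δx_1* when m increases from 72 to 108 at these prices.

Substitute x_2 = (x_2/x_1)·x_1 into the budget: x_1* = m/(p_1 + p_2·(x_2/x_1)).
Numerically x_2/x_1 = 3.708512, so x_1* = 72/(42.85 + 6·3.708512) = 1.106.
At m' = 108: x_1* = 1.659. Change: 1.659 − 1.106 = 0.553.

Δx_1* = 0.553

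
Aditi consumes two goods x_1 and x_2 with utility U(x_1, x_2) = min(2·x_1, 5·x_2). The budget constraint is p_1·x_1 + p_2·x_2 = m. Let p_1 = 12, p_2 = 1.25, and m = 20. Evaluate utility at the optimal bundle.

With perfect complements, no substitution: consume in ratio x_1:x_2 = 5:2.
Budget: p_1·x_1 + p_2·(2/5)·x_1 = m, so (5·p_1 + 2·p_2)·x_1 = 5·m.
Demand: x_1*(p_1,p_2,m) = 5·m/(5·p_1 + 2·p_2), x_2* = 2·m/(5·p_1 + 2·p_2).
Here 5·12 + 2·1.25 = 62.5, giving x_1* = 1.6 and x_2* = 0.64.
Utility at the optimum: U(1.6, 0.64) = 3.2.

V = 3.2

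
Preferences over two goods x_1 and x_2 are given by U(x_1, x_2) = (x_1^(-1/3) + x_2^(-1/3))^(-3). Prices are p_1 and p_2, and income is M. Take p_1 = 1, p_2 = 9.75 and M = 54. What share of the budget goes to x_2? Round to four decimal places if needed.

share on x_2 = 0.6386

From the CES first-order condition, (x_2/x_1)^(4/3) = p_1/p_2.
Solve for the ratio: x_2/x_1 = [p_1/p_2]^(0.75).
Substitute x_2 = (x_2/x_1)·x_1 into the budget: x_1* = M/(p_1 + p_2·(x_2/x_1)).
Numerically x_2/x_1 = 0.181237, so x_1* = 54/(1 + 9.75·0.181237) = 19.5153 and x_2* = 0.181237·19.5153 = 3.5369.
Expenditure on x_2: 9.75·3.5369 = 34.4847; share = 0.6386.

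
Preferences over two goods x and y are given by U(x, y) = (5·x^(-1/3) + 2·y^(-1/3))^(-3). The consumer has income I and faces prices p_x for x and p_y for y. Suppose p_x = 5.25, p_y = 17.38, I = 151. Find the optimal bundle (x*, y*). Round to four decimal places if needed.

x* = 17.136, y* = 3.5119

From the CES first-order condition, (5/2)·(y/x)^(4/3) = p_x/p_y.
Solve for the ratio: y/x = [(2/5)·p_x/p_y]^(0.75).
Substitute y = (y/x)·x into the budget: x* = I/(p_x + p_y·(y/x)).
Numerically y/x = 0.20494, so x* = 151/(5.25 + 17.38·0.20494) = 17.136 and y* = 0.20494·17.136 = 3.5119.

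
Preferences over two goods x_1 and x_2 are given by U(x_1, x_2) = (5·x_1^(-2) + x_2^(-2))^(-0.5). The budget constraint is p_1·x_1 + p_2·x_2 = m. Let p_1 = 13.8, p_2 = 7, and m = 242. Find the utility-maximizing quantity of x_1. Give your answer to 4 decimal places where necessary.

x_1* = 12.7819

MU_x_1 ∝ 5·x_1^(-3), MU_x_2 ∝ x_2^(-3), so MRS = 5·(x_2/x_1)^(3) = p_1/p_2.
Solve for the ratio: x_2/x_1 = [(1/5)·p_1/p_2]^(1/3).
With the ratio pinned down, the budget gives x_1* = m/(p_1 + p_2·(x_2/x_1)) and x_2* = (x_2/x_1)·x_1*.
Numerically x_2/x_1 = 0.733281, so x_1* = 242/(13.8 + 7·0.733281) = 12.7819.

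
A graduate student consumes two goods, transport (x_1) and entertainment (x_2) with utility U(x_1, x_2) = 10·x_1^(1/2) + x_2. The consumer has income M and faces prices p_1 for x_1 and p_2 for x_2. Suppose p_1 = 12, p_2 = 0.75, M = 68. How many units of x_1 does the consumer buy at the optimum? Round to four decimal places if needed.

x_1* = 0.0977

MU_x_1 = 5/√x_1, MU_x_2 = 1. Tangency: 5/√x_1 = p_1/p_2.
Solve: √x_1 = 5·p_2/p_1, so x_1*(p_1,p_2) = (5·p_2/p_1)², and x_2* = (M − p_1·x_1*)/p_2.
Plugging in: x_1* = (5·0.75/12)² = 0.0977.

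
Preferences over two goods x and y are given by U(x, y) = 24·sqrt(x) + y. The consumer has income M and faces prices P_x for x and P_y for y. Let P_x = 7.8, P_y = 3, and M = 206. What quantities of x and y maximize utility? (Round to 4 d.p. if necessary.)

Thus x* = (12·P_y/P_x)² — independent of M — with the rest of income spent on y.
Plugging in: x* = (12·3/7.8)² = 21.3018, y* = 13.2821.

x* = 21.3018, y* = 13.2821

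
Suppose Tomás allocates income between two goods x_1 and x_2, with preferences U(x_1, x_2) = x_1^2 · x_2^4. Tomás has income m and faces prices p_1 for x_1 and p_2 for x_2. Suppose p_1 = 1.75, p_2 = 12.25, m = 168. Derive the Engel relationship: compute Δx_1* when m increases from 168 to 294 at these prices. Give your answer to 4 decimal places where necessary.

Δx_1* = 24

The MRS is (1/2)·x_2/x_1. Set MRS = p_1/p_2.
So 2·p_2·x_2 = 4·p_1·x_1; combined with the budget, a share 1/3 of income goes to x_1.
Demand: x_1*(p_1,p_2,m) = 1/3·m/p_1 and x_2* = 2/3·m/p_2.
At p_1=1.75, p_2=12.25, m=168: x_1* = 1/3·168/1.75 = 32.
At m' = 294: x_1* = 56. Change: 56 − 32 = 24.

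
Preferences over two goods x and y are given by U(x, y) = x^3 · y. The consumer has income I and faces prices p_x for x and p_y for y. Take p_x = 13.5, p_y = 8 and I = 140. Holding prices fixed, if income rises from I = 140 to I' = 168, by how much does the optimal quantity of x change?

The MRS is 3·y/x. Set MRS = p_x/p_y.
Rearranging, p_y·y = (1/3)·p_x·x. Substituting into the budget gives p_x·x·(1 + (1/3)) = I.
Demand: x*(p_x,p_y,I) = 0.75·I/p_x and y* = 0.25·I/p_y.
At p_x=13.5, p_y=8, I=140: x* = 0.75·140/13.5 = 7.7778.
At I' = 168: x* = 9.3333. Change: 9.3333 − 7.7778 = 1.5556.

Δx* = 1.5556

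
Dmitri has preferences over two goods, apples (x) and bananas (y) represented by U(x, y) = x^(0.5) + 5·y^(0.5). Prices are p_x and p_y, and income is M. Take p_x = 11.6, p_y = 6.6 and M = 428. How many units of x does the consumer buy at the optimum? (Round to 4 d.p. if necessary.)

Substitute y = (y/x)·x into the budget: x* = M/(p_x + p_y·(y/x)).
Numerically y/x = 77.226814, so x* = 428/(11.6 + 6.6·77.226814) = 0.821.

x* = 0.821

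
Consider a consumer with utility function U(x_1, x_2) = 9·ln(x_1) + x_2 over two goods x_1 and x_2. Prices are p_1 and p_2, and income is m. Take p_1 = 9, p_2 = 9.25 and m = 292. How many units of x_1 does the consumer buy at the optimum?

Set MRS = p_1/p_2: (9/x_1)/1 = p_1/p_2.
So x_1*(p_1,p_2) = 9·p_2/p_1, independent of income; and x_2* = (m − 9·p_2)/p_2.
At the given prices: x_1* = 9·9.25/9 = 9.25.

x_1* = 9.25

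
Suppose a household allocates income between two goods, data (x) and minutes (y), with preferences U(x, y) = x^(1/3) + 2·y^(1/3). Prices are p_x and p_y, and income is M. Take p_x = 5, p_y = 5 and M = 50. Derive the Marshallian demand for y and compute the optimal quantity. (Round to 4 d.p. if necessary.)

From the CES first-order condition, (1/2)·(y/x)^(2/3) = p_x/p_y.
Solve for the ratio: y/x = [2·p_x/p_y]^(1.5).
With the ratio pinned down, the budget gives x* = M/(p_x + p_y·(y/x)) and y* = (y/x)·x*.
Numerically y/x = 2.828427, so x* = 50/(5 + 5·2.828427) = 2.612 and y* = 2.828427·2.612 = 7.388.

y* = 7.388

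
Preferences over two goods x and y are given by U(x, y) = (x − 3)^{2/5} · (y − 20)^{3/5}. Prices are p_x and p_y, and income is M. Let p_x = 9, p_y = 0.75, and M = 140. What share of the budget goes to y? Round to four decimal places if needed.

share on y = 0.5271

Discretionary income = 140 − 3·9 − 20·0.75 = 98; x* = 3 + 0.4·98/9 = 7.3556; y* = 20 + 0.6·98/0.75 = 98.4.
Expenditure on y: 0.75·98.4 = 73.8; share = 0.5271.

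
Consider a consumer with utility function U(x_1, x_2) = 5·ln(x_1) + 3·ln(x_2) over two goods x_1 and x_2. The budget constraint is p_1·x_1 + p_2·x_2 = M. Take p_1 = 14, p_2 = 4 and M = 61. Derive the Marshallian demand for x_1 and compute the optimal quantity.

MU_x_1/MU_x_2 = (5·x_2)/(3·x_1); tangency sets this equal to p_1/p_2.
So 5·p_2·x_2 = 3·p_1·x_1; combined with the budget, a share 0.625 of income goes to x_1.
Demand: x_1*(p_1,p_2,M) = 0.625·M/p_1 and x_2* = 0.375·M/p_2.
At p_1=14, p_2=4, M=61: x_1* = 0.625·61/14 = 2.7232.

x_1* = 2.7232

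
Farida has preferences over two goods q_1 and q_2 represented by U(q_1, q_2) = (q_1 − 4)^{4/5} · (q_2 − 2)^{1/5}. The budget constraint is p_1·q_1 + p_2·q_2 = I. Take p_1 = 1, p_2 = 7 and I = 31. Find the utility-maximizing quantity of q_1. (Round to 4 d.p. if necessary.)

This is Cobb-Douglas in (q_1−4, q_2−2): tangency gives 0.8·p_2·(q_2−2) = 0.2·p_1·(q_1−4).
After buying the subsistence bundle (4, 2), a share 0.8 of the remaining income goes to q_1: q_1* = 4 + 0.8·(I − 4p_1 − 2p_2)/p_1.
Discretionary income = 31 − 4·1 − 2·7 = 13; q_1* = 4 + 0.8·13/1 = 14.4.

q_1* = 14.4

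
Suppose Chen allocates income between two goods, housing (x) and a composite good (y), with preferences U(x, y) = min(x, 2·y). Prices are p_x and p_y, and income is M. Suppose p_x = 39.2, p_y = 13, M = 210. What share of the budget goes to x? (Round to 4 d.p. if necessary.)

Leontief preferences: the optimum is at the kink where x/2 = y/1, i.e. y = (1/2)·x.
Budget: p_x·x + p_y·(1/2)·x = M, so (2·p_x + p_y)·x = 2·M.
Demand: x*(p_x,p_y,M) = 2·M/(2·p_x + p_y), y* = M/(2·p_x + p_y).
Here 2·39.2 + 13 = 91.4, giving x* = 4.5952 and y* = 2.2976.
Expenditure on x: 39.2·4.5952 = 180.1313; share = 0.8578.

share on x = 0.8578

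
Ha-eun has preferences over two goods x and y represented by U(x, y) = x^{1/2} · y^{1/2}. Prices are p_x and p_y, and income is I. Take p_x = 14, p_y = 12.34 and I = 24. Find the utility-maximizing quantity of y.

y* = 0.9724

Tangency: MRS = y/x = p_x/p_y.
So 0.5·p_y·y = 0.5·p_x·x; combined with the budget, a share 0.5 of income goes to x.
Demand: x*(p_x,p_y,I) = 0.5·I/p_x and y* = 0.5·I/p_y.
At p_x=14, p_y=12.34, I=24: y* = 0.5·24/12.34 = 0.9724.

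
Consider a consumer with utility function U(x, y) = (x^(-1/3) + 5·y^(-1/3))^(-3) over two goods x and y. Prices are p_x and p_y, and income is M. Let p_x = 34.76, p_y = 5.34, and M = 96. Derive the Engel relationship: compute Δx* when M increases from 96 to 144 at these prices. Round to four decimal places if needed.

Δx* = 0.4464

MRS = MU_x/MU_y = (1/5)·(y/x)^(4/3). Set equal to p_x/p_y.
Hence y/x = (5·p_x/p_y)^(1/(4/3)), i.e. raised to the 0.75 power.
With the ratio pinned down, the budget gives x* = M/(p_x + p_y·(y/x)) and y* = (y/x)·x*.
Numerically y/x = 13.626408, so x* = 96/(34.76 + 5.34·13.626408) = 0.8928.
At M' = 144: x* = 1.3392. Change: 1.3392 − 0.8928 = 0.4464.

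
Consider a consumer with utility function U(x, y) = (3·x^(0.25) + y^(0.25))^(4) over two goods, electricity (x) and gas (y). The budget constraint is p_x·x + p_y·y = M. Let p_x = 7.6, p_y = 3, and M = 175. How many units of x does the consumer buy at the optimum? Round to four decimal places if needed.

MU_x ∝ 3·x^(-0.75), MU_y ∝ y^(-0.75), so MRS = 3·(y/x)^(0.75) = p_x/p_y.
Hence y/x = ((1/3)·p_x/p_y)^(1/(0.75)), i.e. raised to the 4/3 power.
With the ratio pinned down, the budget gives x* = M/(p_x + p_y·(y/x)) and y* = (y/x)·x*.
Numerically y/x = 0.798169, so x* = 175/(7.6 + 3·0.798169) = 17.5096.

x* = 17.5096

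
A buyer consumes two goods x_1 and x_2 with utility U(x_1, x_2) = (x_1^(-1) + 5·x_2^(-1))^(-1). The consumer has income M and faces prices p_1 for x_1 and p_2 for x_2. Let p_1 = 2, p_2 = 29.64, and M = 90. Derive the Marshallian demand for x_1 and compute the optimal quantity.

MU_x_1 ∝ x_1^(-2), MU_x_2 ∝ 5·x_2^(-2), so MRS = (1/5)·(x_2/x_1)^(2) = p_1/p_2.
Solve for the ratio: x_2/x_1 = [5·p_1/p_2]^(0.5).
Substitute x_2 = (x_2/x_1)·x_1 into the budget: x_1* = M/(p_1 + p_2·(x_2/x_1)).
Numerically x_2/x_1 = 0.580846, so x_1* = 90/(2 + 29.64·0.580846) = 4.6835.

x_1* = 4.6835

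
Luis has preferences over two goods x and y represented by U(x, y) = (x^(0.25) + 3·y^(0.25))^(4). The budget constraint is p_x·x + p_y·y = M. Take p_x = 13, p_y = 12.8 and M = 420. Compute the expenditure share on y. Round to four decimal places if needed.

share on y = 0.8131

Numerically y/x = 4.417123, so x* = 420/(13 + 12.8·4.417123) = 6.0398 and y* = 4.417123·6.0398 = 26.6784.
Expenditure on y: 12.8·26.6784 = 341.4831; share = 0.8131.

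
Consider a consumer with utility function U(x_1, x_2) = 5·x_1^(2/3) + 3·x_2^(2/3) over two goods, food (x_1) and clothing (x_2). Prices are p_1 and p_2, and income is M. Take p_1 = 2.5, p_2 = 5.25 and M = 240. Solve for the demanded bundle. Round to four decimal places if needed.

MU_x_1 ∝ 5·x_1^(-1/3), MU_x_2 ∝ 3·x_2^(-1/3), so MRS = (5/3)·(x_2/x_1)^(1/3) = p_1/p_2.
Solve for the ratio: x_2/x_1 = [(3/5)·p_1/p_2]^(3).
Substitute x_2 = (x_2/x_1)·x_1 into the budget: x_1* = M/(p_1 + p_2·(x_2/x_1)).
Numerically x_2/x_1 = 0.023324, so x_1* = 240/(2.5 + 5.25·0.023324) = 91.5175 and x_2* = 0.023324·91.5175 = 2.1345.

x_1* = 91.5175, x_2* = 2.1345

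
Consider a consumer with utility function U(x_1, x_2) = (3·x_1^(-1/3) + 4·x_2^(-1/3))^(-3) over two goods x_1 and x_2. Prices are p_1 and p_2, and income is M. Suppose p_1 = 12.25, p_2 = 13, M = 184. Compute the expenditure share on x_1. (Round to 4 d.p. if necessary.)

share on x_1 = 0.4426

MU_x_1 ∝ 3·x_1^(-4/3), MU_x_2 ∝ 4·x_2^(-4/3), so MRS = (3/4)·(x_2/x_1)^(4/3) = p_1/p_2.
Hence x_2/x_1 = ((4/3)·p_1/p_2)^(1/(4/3)), i.e. raised to the 0.75 power.
With the ratio pinned down, the budget gives x_1* = M/(p_1 + p_2·(x_2/x_1)) and x_2* = (x_2/x_1)·x_1*.
Numerically x_2/x_1 = 1.186721, so x_1* = 184/(12.25 + 13·1.186721) = 6.648 and x_2* = 1.186721·6.648 = 7.8894.
Expenditure on x_1: 12.25·6.648 = 81.4384; share = 0.4426.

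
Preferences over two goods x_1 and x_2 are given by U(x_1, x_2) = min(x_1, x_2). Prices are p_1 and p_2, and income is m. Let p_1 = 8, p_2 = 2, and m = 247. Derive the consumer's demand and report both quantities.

With perfect complements, no substitution: consume in ratio x_1:x_2 = 1:1.
Budget: p_1·x_1 + p_2·x_1 = m, so (p_1 + p_2)·x_1 = m.
Demand: x_1*(p_1,p_2,m) = m/(p_1 + p_2), x_2* = m/(p_1 + p_2).
Here 8 + 2 = 10, giving x_1* = 24.7 and x_2* = 24.7.

x_1* = 24.7, x_2* = 24.7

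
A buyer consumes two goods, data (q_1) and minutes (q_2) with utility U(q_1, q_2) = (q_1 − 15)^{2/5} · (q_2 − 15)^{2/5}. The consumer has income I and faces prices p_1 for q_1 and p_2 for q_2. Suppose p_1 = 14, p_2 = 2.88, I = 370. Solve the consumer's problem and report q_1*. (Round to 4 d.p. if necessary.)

q_1* = 19.1714

Discretionary income = 370 − 15·14 − 15·2.88 = 116.8; q_1* = 15 + 0.5·116.8/14 = 19.1714.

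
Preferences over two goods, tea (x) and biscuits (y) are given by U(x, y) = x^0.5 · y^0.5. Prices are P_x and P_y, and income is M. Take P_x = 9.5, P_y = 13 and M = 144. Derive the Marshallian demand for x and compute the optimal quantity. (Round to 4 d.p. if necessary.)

The MRS is y/x. Set MRS = P_x/P_y.
Rearranging, P_y·y = P_x·x. Substituting into the budget gives P_x·x·(1 + 1) = M.
Demand: x*(P_x,P_y,M) = 0.5·M/P_x and y* = 0.5·M/P_y.
At P_x=9.5, P_y=13, M=144: x* = 0.5·144/9.5 = 7.5789.

x* = 7.5789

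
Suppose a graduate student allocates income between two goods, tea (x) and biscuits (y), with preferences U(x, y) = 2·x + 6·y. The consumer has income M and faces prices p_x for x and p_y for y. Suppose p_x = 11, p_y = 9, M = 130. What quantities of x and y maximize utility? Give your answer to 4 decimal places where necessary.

y gives more utility per dollar, so spend all income on y: y* = M/p_y, x* = 0.
Numerically: x* = 0, y* = 14.4444.

x* = 0, y* = 14.4444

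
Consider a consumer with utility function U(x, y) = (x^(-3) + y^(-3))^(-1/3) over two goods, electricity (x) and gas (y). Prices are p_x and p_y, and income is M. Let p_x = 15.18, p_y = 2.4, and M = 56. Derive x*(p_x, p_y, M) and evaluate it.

x* = 2.9495

From the CES first-order condition, (y/x)^(4) = p_x/p_y.
Hence y/x = (p_x/p_y)^(1/(4)), i.e. raised to the 0.25 power.
Substitute y = (y/x)·x into the budget: x* = M/(p_x + p_y·(y/x)).
Numerically y/x = 1.585861, so x* = 56/(15.18 + 2.4·1.585861) = 2.9495.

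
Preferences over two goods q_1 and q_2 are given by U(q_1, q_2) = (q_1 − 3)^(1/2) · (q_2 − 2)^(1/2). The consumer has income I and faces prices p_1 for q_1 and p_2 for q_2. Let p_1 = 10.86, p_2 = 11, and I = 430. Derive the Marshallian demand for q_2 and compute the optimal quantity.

MRS = (q_2−2)/(q_1−3). Tangency with p_1/p_2 gives q_2−2 = (p_1/p_2)·(q_1−3).
After buying the subsistence bundle (3, 2), a share 0.5 of the remaining income goes to q_1: q_1* = 3 + 0.5·(I − 3p_1 − 2p_2)/p_1.
Discretionary income = 430 − 3·10.86 − 2·11 = 375.42; q_2* = 2 + 0.5·375.42/11 = 19.0645.

q_2* = 19.0645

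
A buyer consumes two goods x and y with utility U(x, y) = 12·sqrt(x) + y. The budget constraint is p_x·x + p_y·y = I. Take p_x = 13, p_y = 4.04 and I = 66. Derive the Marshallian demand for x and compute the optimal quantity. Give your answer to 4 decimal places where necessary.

MU_x = 6/√x, MU_y = 1. Tangency: 6/√x = p_x/p_y.
Solve: √x = 6·p_y/p_x, so x*(p_x,p_y) = (6·p_y/p_x)², and y* = (I − p_x·x*)/p_y.
Plugging in: x* = (6·4.04/13)² = 3.4768.

x* = 3.4768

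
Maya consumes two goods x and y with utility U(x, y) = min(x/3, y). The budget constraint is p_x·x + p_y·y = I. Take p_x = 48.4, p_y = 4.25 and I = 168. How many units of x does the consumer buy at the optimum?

x* = 3.3724

Demand: x*(p_x,p_y,I) = 3·I/(3·p_x + p_y), y* = I/(3·p_x + p_y).
Here 3·48.4 + 4.25 = 149.45, giving x* = 3.3724.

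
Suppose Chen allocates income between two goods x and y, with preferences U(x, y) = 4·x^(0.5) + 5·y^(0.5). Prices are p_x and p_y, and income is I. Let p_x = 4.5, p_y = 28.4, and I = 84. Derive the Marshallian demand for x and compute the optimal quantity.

MRS = MU_x/MU_y = (4/5)·(y/x)^(0.5). Set equal to p_x/p_y.
Solve for the ratio: y/x = [(5/4)·p_x/p_y]^(2).
With the ratio pinned down, the budget gives x* = I/(p_x + p_y·(y/x)) and y* = (y/x)·x*.
Numerically y/x = 0.039229, so x* = 84/(4.5 + 28.4·0.039229) = 14.9623.

x* = 14.9623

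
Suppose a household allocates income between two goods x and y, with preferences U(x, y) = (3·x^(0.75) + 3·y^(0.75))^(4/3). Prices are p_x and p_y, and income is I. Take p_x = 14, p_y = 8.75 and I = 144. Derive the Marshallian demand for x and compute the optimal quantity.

x* = 2.0184

With the ratio pinned down, the budget gives x* = I/(p_x + p_y·(y/x)) and y* = (y/x)·x*.
Numerically y/x = 6.5536, so x* = 144/(14 + 8.75·6.5536) = 2.0184.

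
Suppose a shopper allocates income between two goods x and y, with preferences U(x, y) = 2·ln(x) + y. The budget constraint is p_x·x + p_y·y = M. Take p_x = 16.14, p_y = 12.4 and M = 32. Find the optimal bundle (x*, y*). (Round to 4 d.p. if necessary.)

MU_x = 2/x, MU_y = 1. Tangency: 2/x = p_x/p_y.
So x*(p_x,p_y) = 2·p_y/p_x, independent of income; and y* = (M − 2·p_y)/p_y.
At the given prices: x* = 2·12.4/16.14 = 1.5366, and y* = 0.5806.

x* = 1.5366, y* = 0.5806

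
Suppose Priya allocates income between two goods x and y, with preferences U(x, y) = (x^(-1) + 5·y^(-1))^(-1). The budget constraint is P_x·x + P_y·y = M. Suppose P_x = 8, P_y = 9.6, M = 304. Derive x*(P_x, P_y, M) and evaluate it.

x* = 11.0161

Substitute y = (y/x)·x into the budget: x* = M/(P_x + P_y·(y/x)).
Numerically y/x = 2.041241, so x* = 304/(8 + 9.6·2.041241) = 11.0161.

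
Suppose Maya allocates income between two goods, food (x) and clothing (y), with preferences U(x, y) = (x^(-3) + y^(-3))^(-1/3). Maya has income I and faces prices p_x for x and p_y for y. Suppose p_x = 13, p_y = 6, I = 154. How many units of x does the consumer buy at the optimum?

MU_x ∝ x^(-4), MU_y ∝ y^(-4), so MRS = (y/x)^(4) = p_x/p_y.
Solve for the ratio: y/x = [p_x/p_y]^(0.25).
Substitute y = (y/x)·x into the budget: x* = I/(p_x + p_y·(y/x)).
Numerically y/x = 1.213244, so x* = 154/(13 + 6·1.213244) = 7.5939.

x* = 7.5939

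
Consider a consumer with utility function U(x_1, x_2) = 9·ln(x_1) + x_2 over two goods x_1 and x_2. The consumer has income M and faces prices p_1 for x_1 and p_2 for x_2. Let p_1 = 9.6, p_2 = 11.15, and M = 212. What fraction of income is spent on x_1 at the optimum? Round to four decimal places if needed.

Set MRS = p_1/p_2: (9/x_1)/1 = p_1/p_2.
So x_1*(p_1,p_2) = 9·p_2/p_1, independent of income; and x_2* = (M − 9·p_2)/p_2.
At the given prices: x_1* = 9·11.15/9.6 = 10.4531, and x_2* = 10.0135.
Expenditure on x_1: 9.6·10.4531 = 100.35; share = 0.4733.

share on x_1 = 0.4733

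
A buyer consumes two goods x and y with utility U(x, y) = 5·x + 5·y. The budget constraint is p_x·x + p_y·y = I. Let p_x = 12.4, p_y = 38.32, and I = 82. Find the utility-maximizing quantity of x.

Perfect substitutes: compare marginal utility per dollar. 5/p_x vs 5/p_y → 0.4032 vs 0.1305.
x gives more utility per dollar, so spend all income on x: x* = I/p_x, y* = 0.
Numerically: x* = 6.6129, y* = 0.

x* = 6.6129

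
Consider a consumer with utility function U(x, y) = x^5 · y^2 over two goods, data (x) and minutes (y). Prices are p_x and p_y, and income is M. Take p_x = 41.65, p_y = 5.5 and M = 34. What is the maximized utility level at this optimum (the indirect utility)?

MU_x/MU_y = (5·y)/(2·x); tangency sets this equal to p_x/p_y.
So 5·p_y·y = 2·p_x·x; combined with the budget, a share 5/7 of income goes to x.
Demand: x*(p_x,p_y,M) = 5/7·M/p_x and y* = 2/7·M/p_y.
At p_x=41.65, p_y=5.5, M=34: x* = 5/7·34/41.65 = 0.5831, y* = 1.7662.
Utility at the optimum: U(0.5831, 1.7662) = 0.2103.

V = 0.2103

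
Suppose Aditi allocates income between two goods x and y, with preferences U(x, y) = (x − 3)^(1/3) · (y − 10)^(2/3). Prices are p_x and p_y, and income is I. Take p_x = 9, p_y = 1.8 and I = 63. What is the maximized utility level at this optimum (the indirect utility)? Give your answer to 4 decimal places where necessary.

V = 3.0944

Let x' = x−3, y' = y−10. MRS = (1/2)·y'/x' = p_x/p_y.
Substituting into the budget: x* = 3 + 1/3·(I − 3·p_x − 10·p_y)/p_x, and y* = 10 + 2/3·(…)/p_y.
Discretionary income = 63 − 3·9 − 10·1.8 = 18; x* = 3 + 1/3·18/9 = 3.6667; y* = 10 + 2/3·18/1.8 = 16.6667.
Utility at the optimum: U(3.6667, 16.6667) = 3.0944.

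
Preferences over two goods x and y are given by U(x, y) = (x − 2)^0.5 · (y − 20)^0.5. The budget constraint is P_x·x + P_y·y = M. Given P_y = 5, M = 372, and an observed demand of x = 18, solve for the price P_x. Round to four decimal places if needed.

P_x = 8

Let x' = x−2, y' = y−20. MRS = y'/x' = P_x/P_y.
After buying the subsistence bundle (2, 20), a share 0.5 of the remaining income goes to x: x* = 2 + 0.5·(M − 2P_x − 20P_y)/P_x.
Set x* = 18 in the demand function and solve for P_x: P_x = 8.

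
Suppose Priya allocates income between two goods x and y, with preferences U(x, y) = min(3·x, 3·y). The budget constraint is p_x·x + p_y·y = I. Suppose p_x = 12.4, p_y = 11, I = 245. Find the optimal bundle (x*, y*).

x* = 10.4701, y* = 10.4701

With perfect complements, no substitution: consume in ratio x:y = 3:3.
Budget: p_x·x + p_y·x = I, so (3·p_x + 3·p_y)·x = 3·I.
Demand: x*(p_x,p_y,I) = 3·I/(3·p_x + 3·p_y), y* = 3·I/(3·p_x + 3·p_y).
Here 3·12.4 + 3·11 = 70.2, giving x* = 10.4701 and y* = 10.4701.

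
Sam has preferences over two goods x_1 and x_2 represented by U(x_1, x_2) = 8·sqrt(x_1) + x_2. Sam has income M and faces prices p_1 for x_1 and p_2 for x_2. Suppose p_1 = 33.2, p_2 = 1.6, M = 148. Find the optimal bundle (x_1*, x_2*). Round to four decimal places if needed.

x_1* = 0.0372, x_2* = 91.7289

MU_x_1 = 4/√x_1, MU_x_2 = 1. Tangency: 4/√x_1 = p_1/p_2.
Thus x_1* = (4·p_2/p_1)² — independent of M — with the rest of income spent on x_2.
Plugging in: x_1* = (4·1.6/33.2)² = 0.0372, x_2* = 91.7289.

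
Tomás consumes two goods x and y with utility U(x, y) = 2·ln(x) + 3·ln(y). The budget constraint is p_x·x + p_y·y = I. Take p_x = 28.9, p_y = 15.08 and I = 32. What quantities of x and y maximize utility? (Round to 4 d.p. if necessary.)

Tangency: MRS = (2/3)·y/x = p_x/p_y.
Rearranging, p_y·y = (3/2)·p_x·x. Substituting into the budget gives p_x·x·(1 + (3/2)) = I.
Demand: x*(p_x,p_y,I) = 0.4·I/p_x and y* = 0.6·I/p_y.
At p_x=28.9, p_y=15.08, I=32: x* = 0.4·32/28.9 = 0.4429, y* = 1.2732.

x* = 0.4429, y* = 1.2732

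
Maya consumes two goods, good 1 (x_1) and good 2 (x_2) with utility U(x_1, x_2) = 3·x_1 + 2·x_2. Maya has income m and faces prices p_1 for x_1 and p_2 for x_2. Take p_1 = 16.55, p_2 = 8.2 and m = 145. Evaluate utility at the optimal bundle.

V = 35.3659

Linear utility — the consumer picks whichever good has higher MU/price: 3/16.55 = 0.1813 vs 2/8.2 = 0.2439.
x_2 gives more utility per dollar, so spend all income on x_2: x_2* = m/p_2, x_1* = 0.
Numerically: x_1* = 0, x_2* = 17.6829.
Utility at the optimum: U(0, 17.6829) = 35.3659.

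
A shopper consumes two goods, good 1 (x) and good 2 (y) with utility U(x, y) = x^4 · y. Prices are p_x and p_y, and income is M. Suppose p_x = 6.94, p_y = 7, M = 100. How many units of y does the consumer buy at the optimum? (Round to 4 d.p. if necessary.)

y* = 2.8571

Demand: x*(p_x,p_y,M) = 0.8·M/p_x and y* = 0.2·M/p_y.
At p_x=6.94, p_y=7, M=100: y* = 0.2·100/7 = 2.8571.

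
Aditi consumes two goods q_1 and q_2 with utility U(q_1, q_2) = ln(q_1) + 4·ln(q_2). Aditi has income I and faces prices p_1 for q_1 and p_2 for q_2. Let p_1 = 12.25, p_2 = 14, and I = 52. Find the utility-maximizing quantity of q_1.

q_1* = 0.849

Tangency: MRS = (1/4)·q_2/q_1 = p_1/p_2.
Rearranging, p_2·q_2 = 4·p_1·q_1. Substituting into the budget gives p_1·q_1·(1 + 4) = I.
Demand: q_1*(p_1,p_2,I) = 0.2·I/p_1 and q_2* = 0.8·I/p_2.
At p_1=12.25, p_2=14, I=52: q_1* = 0.2·52/12.25 = 0.849.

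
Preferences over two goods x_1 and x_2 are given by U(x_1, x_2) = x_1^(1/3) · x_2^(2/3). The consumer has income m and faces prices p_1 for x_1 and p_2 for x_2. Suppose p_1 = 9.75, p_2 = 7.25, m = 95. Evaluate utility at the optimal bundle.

V = 6.2815

Demand: x_1*(p_1,p_2,m) = 1/3·m/p_1 and x_2* = 2/3·m/p_2.
At p_1=9.75, p_2=7.25, m=95: x_1* = 1/3·95/9.75 = 3.2479, x_2* = 8.7356.
Utility at the optimum: U(3.2479, 8.7356) = 6.2815.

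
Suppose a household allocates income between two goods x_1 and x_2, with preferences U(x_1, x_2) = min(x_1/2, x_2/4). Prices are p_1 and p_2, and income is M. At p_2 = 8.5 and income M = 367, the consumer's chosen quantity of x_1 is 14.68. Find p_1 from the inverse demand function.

With perfect complements, no substitution: consume in ratio x_1:x_2 = 2:4.
Budget: p_1·x_1 + p_2·2·x_1 = M, so (2·p_1 + 4·p_2)·x_1 = 2·M.
Demand: x_1*(p_1,p_2,M) = 2·M/(2·p_1 + 4·p_2), x_2* = 4·M/(2·p_1 + 4·p_2).
Set x_1* = 14.68 in the demand function and solve for p_1: p_1 = 8.

p_1 = 8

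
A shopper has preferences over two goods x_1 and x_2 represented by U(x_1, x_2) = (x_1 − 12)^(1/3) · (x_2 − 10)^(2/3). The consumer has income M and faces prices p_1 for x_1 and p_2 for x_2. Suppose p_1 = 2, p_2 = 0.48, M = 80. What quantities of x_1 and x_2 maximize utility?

MRS = (1/2)·(x_2−10)/(x_1−12). Tangency with p_1/p_2 gives x_2−10 = 2·(p_1/p_2)·(x_1−12).
After buying the subsistence bundle (12, 10), a share 1/3 of the remaining income goes to x_1: x_1* = 12 + 1/3·(M − 12p_1 − 10p_2)/p_1.
Discretionary income = 80 − 12·2 − 10·0.48 = 51.2; x_1* = 12 + 1/3·51.2/2 = 20.5333; x_2* = 10 + 2/3·51.2/0.48 = 81.1111.

x_1* = 20.5333, x_2* = 81.1111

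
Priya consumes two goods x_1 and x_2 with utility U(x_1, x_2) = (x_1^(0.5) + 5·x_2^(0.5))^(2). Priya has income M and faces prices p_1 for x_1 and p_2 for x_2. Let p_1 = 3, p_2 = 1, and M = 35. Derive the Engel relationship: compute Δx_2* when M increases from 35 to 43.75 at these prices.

Δx_2* = 8.6349

MU_x_1 ∝ x_1^(-0.5), MU_x_2 ∝ 5·x_2^(-0.5), so MRS = (1/5)·(x_2/x_1)^(0.5) = p_1/p_2.
Solve for the ratio: x_2/x_1 = [5·p_1/p_2]^(2).
Substitute x_2 = (x_2/x_1)·x_1 into the budget: x_1* = M/(p_1 + p_2·(x_2/x_1)).
Numerically x_2/x_1 = 225, so x_1* = 35/(3 + 1·225) = 0.1535 and x_2* = 225·0.1535 = 34.5395.
At M' = 43.75: x_2* = 43.1743. Change: 43.1743 − 34.5395 = 8.6349.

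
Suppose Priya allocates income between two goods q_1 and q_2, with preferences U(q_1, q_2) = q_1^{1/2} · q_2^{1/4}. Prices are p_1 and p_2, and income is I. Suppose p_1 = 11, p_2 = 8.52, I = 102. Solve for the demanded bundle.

The MRS is 2·q_2/q_1. Set MRS = p_1/p_2.
So 0.5·p_2·q_2 = 0.25·p_1·q_1; combined with the budget, a share 2/3 of income goes to q_1.
Demand: q_1*(p_1,p_2,I) = 2/3·I/p_1 and q_2* = 1/3·I/p_2.
At p_1=11, p_2=8.52, I=102: q_1* = 2/3·102/11 = 6.1818, q_2* = 3.9906.

q_1* = 6.1818, q_2* = 3.9906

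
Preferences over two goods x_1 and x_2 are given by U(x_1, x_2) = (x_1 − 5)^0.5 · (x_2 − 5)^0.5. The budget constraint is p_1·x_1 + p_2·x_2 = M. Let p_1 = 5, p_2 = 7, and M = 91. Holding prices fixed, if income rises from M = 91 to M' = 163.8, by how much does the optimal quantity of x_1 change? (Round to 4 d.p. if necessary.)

This is Cobb-Douglas in (x_1−5, x_2−5): tangency gives 0.5·p_2·(x_2−5) = 0.5·p_1·(x_1−5).
After buying the subsistence bundle (5, 5), a share 0.5 of the remaining income goes to x_1: x_1* = 5 + 0.5·(M − 5p_1 − 5p_2)/p_1.
Discretionary income = 91 − 5·5 − 5·7 = 31; x_1* = 5 + 0.5·31/5 = 8.1.
At M' = 163.8: x_1* = 15.38. Change: 15.38 − 8.1 = 7.28.

Δx_1* = 7.28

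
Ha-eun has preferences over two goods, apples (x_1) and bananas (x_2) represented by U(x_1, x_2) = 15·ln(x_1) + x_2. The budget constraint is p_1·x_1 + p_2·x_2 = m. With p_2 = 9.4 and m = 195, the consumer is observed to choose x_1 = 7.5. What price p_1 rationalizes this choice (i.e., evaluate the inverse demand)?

Set MRS = p_1/p_2: (15/x_1)/1 = p_1/p_2.
So x_1*(p_1,p_2) = 15·p_2/p_1, independent of income; and x_2* = (m − 15·p_2)/p_2.
Set x_1* = 7.5 in the demand function and solve for p_1: p_1 = 18.8.

p_1 = 18.8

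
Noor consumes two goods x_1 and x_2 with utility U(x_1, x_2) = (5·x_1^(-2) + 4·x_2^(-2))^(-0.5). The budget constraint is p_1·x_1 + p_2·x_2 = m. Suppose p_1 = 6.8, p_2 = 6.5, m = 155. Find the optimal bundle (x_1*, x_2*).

x_1* = 11.9918, x_2* = 11.3009

MU_x_1 ∝ 5·x_1^(-3), MU_x_2 ∝ 4·x_2^(-3), so MRS = (5/4)·(x_2/x_1)^(3) = p_1/p_2.
Hence x_2/x_1 = ((4/5)·p_1/p_2)^(1/(3)), i.e. raised to the 1/3 power.
Substitute x_2 = (x_2/x_1)·x_1 into the budget: x_1* = m/(p_1 + p_2·(x_2/x_1)).
Numerically x_2/x_1 = 0.942385, so x_1* = 155/(6.8 + 6.5·0.942385) = 11.9918 and x_2* = 0.942385·11.9918 = 11.3009.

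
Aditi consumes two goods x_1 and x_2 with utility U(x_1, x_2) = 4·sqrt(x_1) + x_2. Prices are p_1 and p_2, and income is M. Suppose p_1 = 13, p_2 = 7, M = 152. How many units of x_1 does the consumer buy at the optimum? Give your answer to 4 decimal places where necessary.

x_1* = 1.1598

MU_x_1 = 2/√x_1, MU_x_2 = 1. Tangency: 2/√x_1 = p_1/p_2.
Thus x_1* = (2·p_2/p_1)² — independent of M — with the rest of income spent on x_2.
Plugging in: x_1* = (2·7/13)² = 1.1598.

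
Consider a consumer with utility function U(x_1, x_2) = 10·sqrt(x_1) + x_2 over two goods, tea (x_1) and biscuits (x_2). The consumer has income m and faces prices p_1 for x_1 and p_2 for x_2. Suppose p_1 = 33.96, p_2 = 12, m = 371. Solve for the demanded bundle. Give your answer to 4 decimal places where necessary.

Plugging in: x_1* = (5·12/33.96)² = 3.1215, x_2* = 22.0827.

x_1* = 3.1215, x_2* = 22.0827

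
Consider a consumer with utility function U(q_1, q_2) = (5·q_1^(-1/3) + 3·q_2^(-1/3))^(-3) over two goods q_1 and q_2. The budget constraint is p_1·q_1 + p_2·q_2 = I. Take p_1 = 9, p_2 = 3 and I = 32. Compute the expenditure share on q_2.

share on q_2 = 0.3412

With the ratio pinned down, the budget gives q_1* = I/(p_1 + p_2·(q_2/q_1)) and q_2* = (q_2/q_1)·q_1*.
Numerically q_2/q_1 = 1.554012, so q_1* = 32/(9 + 3·1.554012) = 2.3423 and q_2* = 1.554012·2.3423 = 3.6399.
Expenditure on q_2: 3·3.6399 = 10.9197; share = 0.3412.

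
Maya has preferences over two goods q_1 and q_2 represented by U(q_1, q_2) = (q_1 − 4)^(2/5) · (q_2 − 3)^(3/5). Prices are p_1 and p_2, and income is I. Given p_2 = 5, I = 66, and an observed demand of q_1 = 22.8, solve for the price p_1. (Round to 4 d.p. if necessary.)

p_1 = 1

MRS = (2/3)·(q_2−3)/(q_1−4). Tangency with p_1/p_2 gives q_2−3 = (3/2)·(p_1/p_2)·(q_1−4).
Substituting into the budget: q_1* = 4 + 0.4·(I − 4·p_1 − 3·p_2)/p_1, and q_2* = 3 + 0.6·(…)/p_2.
Set q_1* = 22.8 in the demand function and solve for p_1: p_1 = 1.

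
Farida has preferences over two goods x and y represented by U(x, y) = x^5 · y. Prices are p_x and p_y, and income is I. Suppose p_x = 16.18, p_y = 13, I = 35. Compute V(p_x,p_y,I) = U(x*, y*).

V = 8.5411

At p_x=16.18, p_y=13, I=35: x* = 5/6·35/16.18 = 1.8026, y* = 0.4487.
Utility at the optimum: U(1.8026, 0.4487) = 8.5411.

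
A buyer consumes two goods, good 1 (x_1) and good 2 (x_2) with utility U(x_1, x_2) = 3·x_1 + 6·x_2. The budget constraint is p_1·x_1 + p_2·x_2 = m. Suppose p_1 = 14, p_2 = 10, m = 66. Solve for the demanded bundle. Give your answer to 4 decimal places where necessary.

x_1* = 0, x_2* = 6.6

Perfect substitutes: compare marginal utility per dollar. 3/p_1 vs 6/p_2 → 0.2143 vs 0.6.
x_2 gives more utility per dollar, so spend all income on x_2: x_2* = m/p_2, x_1* = 0.
Numerically: x_1* = 0, x_2* = 6.6.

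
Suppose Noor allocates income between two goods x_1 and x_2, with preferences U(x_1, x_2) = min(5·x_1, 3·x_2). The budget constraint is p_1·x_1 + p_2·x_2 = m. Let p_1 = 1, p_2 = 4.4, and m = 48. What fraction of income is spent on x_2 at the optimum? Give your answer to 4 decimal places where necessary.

Leontief preferences: the optimum is at the kink where x_1/3 = x_2/5, i.e. x_2 = (5/3)·x_1.
Budget: p_1·x_1 + p_2·(5/3)·x_1 = m, so (3·p_1 + 5·p_2)·x_1 = 3·m.
Demand: x_1*(p_1,p_2,m) = 3·m/(3·p_1 + 5·p_2), x_2* = 5·m/(3·p_1 + 5·p_2).
Here 3·1 + 5·4.4 = 25, giving x_1* = 5.76 and x_2* = 9.6.
Expenditure on x_2: 4.4·9.6 = 42.24; share = 0.88.

share on x_2 = 0.88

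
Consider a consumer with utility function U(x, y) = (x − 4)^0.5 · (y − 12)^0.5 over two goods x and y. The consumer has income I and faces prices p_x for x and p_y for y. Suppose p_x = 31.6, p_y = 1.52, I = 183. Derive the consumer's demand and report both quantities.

x* = 4.607, y* = 24.6184

MRS = (y−12)/(x−4). Tangency with p_x/p_y gives y−12 = (p_x/p_y)·(x−4).
After buying the subsistence bundle (4, 12), a share 0.5 of the remaining income goes to x: x* = 4 + 0.5·(I − 4p_x − 12p_y)/p_x.
Discretionary income = 183 − 4·31.6 − 12·1.52 = 38.36; x* = 4 + 0.5·38.36/31.6 = 4.607; y* = 12 + 0.5·38.36/1.52 = 24.6184.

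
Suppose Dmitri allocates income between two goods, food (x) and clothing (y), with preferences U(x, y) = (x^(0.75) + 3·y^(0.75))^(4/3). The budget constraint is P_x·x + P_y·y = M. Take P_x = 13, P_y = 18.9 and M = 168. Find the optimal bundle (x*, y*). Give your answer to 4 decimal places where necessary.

From the CES first-order condition, (1/3)·(y/x)^(0.25) = P_x/P_y.
Solve for the ratio: y/x = [3·P_x/P_y]^(4).
With the ratio pinned down, the budget gives x* = M/(P_x + P_y·(y/x)) and y* = (y/x)·x*.
Numerically y/x = 18.13056, so x* = 168/(13 + 18.9·18.13056) = 0.4724 and y* = 18.13056·0.4724 = 8.564.

x* = 0.4724, y* = 8.564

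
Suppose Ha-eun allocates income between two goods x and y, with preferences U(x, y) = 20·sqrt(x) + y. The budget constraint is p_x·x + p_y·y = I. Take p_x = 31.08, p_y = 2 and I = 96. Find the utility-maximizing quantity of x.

MU_x = 10/√x, MU_y = 1. Tangency: 10/√x = p_x/p_y.
Thus x* = (10·p_y/p_x)² — independent of I — with the rest of income spent on y.
Plugging in: x* = (10·2/31.08)² = 0.4141.

x* = 0.4141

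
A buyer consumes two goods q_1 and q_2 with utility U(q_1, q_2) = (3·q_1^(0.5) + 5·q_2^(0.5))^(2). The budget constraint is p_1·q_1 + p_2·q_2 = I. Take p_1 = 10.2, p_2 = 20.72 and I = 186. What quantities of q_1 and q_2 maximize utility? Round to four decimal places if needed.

MU_q_1 ∝ 3·q_1^(-0.5), MU_q_2 ∝ 5·q_2^(-0.5), so MRS = (3/5)·(q_2/q_1)^(0.5) = p_1/p_2.
Hence q_2/q_1 = ((5/3)·p_1/p_2)^(1/(0.5)), i.e. raised to the 2 power.
With the ratio pinned down, the budget gives q_1* = I/(p_1 + p_2·(q_2/q_1)) and q_2* = (q_2/q_1)·q_1*.
Numerically q_2/q_1 = 0.67316, so q_1* = 186/(10.2 + 20.72·0.67316) = 7.7025 and q_2* = 0.67316·7.7025 = 5.185.

q_1* = 7.7025, q_2* = 5.185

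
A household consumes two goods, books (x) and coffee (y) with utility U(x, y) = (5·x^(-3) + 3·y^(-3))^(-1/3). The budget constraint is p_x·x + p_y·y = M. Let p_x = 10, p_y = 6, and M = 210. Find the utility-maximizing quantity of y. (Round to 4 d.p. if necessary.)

MU_x ∝ 5·x^(-4), MU_y ∝ 3·y^(-4), so MRS = (5/3)·(y/x)^(4) = p_x/p_y.
Solve for the ratio: y/x = [(3/5)·p_x/p_y]^(0.25).
Substitute y = (y/x)·x into the budget: x* = M/(p_x + p_y·(y/x)).
Numerically y/x = 1, so x* = 210/(10 + 6·1) = 13.125 and y* = 1·13.125 = 13.125.

y* = 13.125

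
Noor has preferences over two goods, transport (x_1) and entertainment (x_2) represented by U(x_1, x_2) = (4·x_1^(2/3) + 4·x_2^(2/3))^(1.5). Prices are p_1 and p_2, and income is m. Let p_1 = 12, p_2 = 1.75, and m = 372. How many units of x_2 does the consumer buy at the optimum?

MRS = MU_x_1/MU_x_2 = (x_2/x_1)^(1/3). Set equal to p_1/p_2.
Hence x_2/x_1 = (p_1/p_2)^(1/(1/3)), i.e. raised to the 3 power.
Substitute x_2 = (x_2/x_1)·x_1 into the budget: x_1* = m/(p_1 + p_2·(x_2/x_1)).
Numerically x_2/x_1 = 322.425656, so x_1* = 372/(12 + 1.75·322.425656) = 0.6456 and x_2* = 322.425656·0.6456 = 208.1447.

x_2* = 208.1447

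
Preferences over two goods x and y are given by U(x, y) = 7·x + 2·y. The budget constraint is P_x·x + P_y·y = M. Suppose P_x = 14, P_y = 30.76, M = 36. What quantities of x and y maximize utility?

Numerically: x* = 2.5714, y* = 0.

x* = 2.5714, y* = 0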